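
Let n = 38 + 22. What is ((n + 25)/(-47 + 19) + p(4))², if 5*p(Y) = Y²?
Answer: 529/19600 ≈ 0.026990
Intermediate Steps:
n = 60
p(Y) = Y²/5
((n + 25)/(-47 + 19) + p(4))² = ((60 + 25)/(-47 + 19) + (⅕)*4²)² = (85/(-28) + (⅕)*16)² = (85*(-1/28) + 16/5)² = (-85/28 + 16/5)² = (23/140)² = 529/19600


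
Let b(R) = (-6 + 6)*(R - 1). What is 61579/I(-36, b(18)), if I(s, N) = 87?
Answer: 61579/87 ≈ 707.80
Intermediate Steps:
b(R) = 0 (b(R) = 0*(-1 + R) = 0)
61579/I(-36, b(18)) = 61579/87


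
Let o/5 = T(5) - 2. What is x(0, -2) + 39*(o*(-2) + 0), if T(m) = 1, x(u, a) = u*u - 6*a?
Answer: 402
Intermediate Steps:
x(u, a) = u**2 - 6*a
o = -5 (o = 5*(1 - 2) = 5*(-1) = -5)
x(0, -2) + 39*(o*(-2) + 0) = (0**2 - 6*(-2)) + 39*(-5*(-2) + 0) = (0 + 12) + 39*(10 + 0) = 12 + 39*10 = 12 + 390 = 402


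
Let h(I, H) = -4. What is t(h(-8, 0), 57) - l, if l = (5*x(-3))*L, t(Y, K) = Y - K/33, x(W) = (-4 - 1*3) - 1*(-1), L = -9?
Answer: -3033/11 ≈ -275.73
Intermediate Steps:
x(W) = -6 (x(W) = (-4 - 3) + 1 = -7 + 1 = -6)
t(Y, K) = Y - K/33
l = 270 (l = (5*(-6))*(-9) = -30*(-9) = 270)
t(h(-8, 0), 57) - l = (-4 - 1/33*57) - 1*270 = (-4 - 19/11) - 270 = -63/11 - 270 = -3033/11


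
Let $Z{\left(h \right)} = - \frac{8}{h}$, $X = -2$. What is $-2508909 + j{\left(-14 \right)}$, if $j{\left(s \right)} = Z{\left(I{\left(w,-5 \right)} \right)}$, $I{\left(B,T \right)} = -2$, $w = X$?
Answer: $-2508905$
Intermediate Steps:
$w = -2$
$j{\left(s \right)} = 4$ ($j{\left(s \right)} = - \frac{8}{-2} = \left(-8\right) \left(- \frac{1}{2}\right) = 4$)
$-2508909 + j{\left(-14 \right)} = -2508909 + 4 = -2508905$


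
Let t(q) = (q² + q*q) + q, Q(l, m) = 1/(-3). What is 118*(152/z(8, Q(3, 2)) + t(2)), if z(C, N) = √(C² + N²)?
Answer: 1180 + 53808*√577/577 ≈ 3420.1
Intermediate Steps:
Q(l, m) = -⅓
t(q) = q + 2*q² (t(q) = (q² + q²) + q = 2*q² + q = q + 2*q²)
118*(152/z(8, Q(3, 2)) + t(2)) = 118*(152/(√(8² + (-⅓)²)) + 2*(1 + 2*2)) = 118*(152/(√(64 + ⅑)) + 2*(1 + 4)) = 118*(152/(√(577/9)) + 2*5) = 118*(152/((√577/3)) + 10) = 118*(152*(3*√577/577) + 10) = 118*(456*√577/577 + 10) = 118*(10 + 456*√577/577) = 1180 + 53808*√577/577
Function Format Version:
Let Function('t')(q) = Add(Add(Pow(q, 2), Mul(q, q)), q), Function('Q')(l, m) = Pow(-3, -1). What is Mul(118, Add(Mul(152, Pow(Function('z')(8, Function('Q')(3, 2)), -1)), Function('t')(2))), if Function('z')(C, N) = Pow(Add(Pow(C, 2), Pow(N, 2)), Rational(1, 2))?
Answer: Add(1180, Mul(Rational(53808, 577), Pow(577, Rational(1, 2)))) ≈ 3420.1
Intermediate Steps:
Function('Q')(l, m) = Rational(-1, 3)
Function('t')(q) = Add(q, Mul(2, Pow(q, 2))) (Function('t')(q) = Add(Add(Pow(q, 2), Pow(q, 2)), q) = Add(Mul(2, Pow(q, 2)), q) = Add(q, Mul(2, Pow(q, 2))))
Mul(118, Add(Mul(152, Pow(Function('z')(8, Function('Q')(3, 2)), -1)), Function('t')(2))) = Mul(118, Add(Mul(152, Pow(Pow(Add(Pow(8, 2), Pow(Rational(-1, 3), 2)), Rational(1, 2)), -1)), Mul(2, Add(1, Mul(2, 2))))) = Mul(118, Add(Mul(152, Pow(Pow(Add(64, Rational(1, 9)), Rational(1, 2)), -1)), Mul(2, Add(1, 4)))) = Mul(118, Add(Mul(152, Pow(Pow(Rational(577, 9), Rational(1, 2)), -1)), Mul(2, 5))) = Mul(118, Add(Mul(152, Pow(Mul(Rational(1, 3), Pow(577, Rational(1, 2))), -1)), 10)) = Mul(118, Add(Mul(152, Mul(Rational(3, 577), Pow(577, Rational(1, 2)))), 10)) = Mul(118, Add(Mul(Rational(456, 577), Pow(577, Rational(1, 2))), 10)) = Mul(118, Add(10, Mul(Rational(456, 577), Pow(577, Rational(1, 2))))) = Add(1180, Mul(Rational(53808, 577), Pow(577, Rational(1, 2))))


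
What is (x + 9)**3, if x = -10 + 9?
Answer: 512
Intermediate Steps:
x = -1
(x + 9)**3 = (-1 + 9)**3 = 8**3 = 512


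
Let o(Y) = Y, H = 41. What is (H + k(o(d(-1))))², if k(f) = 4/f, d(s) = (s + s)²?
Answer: 1764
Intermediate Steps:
d(s) = 4*s² (d(s) = (2*s)² = 4*s²)
(H + k(o(d(-1))))² = (41 + 4/((4*(-1)²)))² = (41 + 4/((4*1)))² = (41 + 4/4)² = (41 + 4*(¼))² = (41 + 1)² = 42² = 1764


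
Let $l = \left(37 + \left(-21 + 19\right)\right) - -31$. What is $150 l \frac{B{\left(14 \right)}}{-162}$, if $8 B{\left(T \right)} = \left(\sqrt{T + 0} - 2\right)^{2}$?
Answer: $- \frac{275}{2} + \frac{275 \sqrt{14}}{9} \approx -23.172$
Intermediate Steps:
$B{\left(T \right)} = \frac{\left(-2 + \sqrt{T}\right)^{2}}{8}$ ($B{\left(T \right)} = \frac{\left(\sqrt{T + 0} - 2\right)^{2}}{8} = \frac{\left(\sqrt{T} - 2\right)^{2}}{8} = \frac{\left(-2 + \sqrt{T}\right)^{2}}{8}$)
$l = 66$ ($l = \left(37 - 2\right) + 31 = 35 + 31 = 66$)
$150 l \frac{B{\left(14 \right)}}{-162} = 150 \cdot 66 \frac{\frac{1}{8} \left(-2 + \sqrt{14}\right)^{2}}{-162} = 9900 \frac{\left(-2 + \sqrt{14}\right)^{2}}{8} \left(- \frac{1}{162}\right) = 9900 \left(- \frac{\left(-2 + \sqrt{14}\right)^{2}}{1296}\right) = - \frac{275 \left(-2 + \sqrt{14}\right)^{2}}{36}$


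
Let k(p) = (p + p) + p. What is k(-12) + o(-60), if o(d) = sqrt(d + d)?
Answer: -36 + 2*I*sqrt(30) ≈ -36.0 + 10.954*I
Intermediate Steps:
o(d) = sqrt(2)*sqrt(d) (o(d) = sqrt(2*d) = sqrt(2)*sqrt(d))
k(p) = 3*p (k(p) = 2*p + p = 3*p)
k(-12) + o(-60) = 3*(-12) + sqrt(2)*sqrt(-60) = -36 + sqrt(2)*(2*I*sqrt(15)) = -36 + 2*I*sqrt(30)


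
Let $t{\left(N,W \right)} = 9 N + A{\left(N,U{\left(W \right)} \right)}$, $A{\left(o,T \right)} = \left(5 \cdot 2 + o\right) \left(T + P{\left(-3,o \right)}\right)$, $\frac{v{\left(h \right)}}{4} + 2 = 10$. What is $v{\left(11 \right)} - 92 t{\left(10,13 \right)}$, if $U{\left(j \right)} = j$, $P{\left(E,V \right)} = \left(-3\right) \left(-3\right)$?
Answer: $-48728$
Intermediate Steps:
$P{\left(E,V \right)} = 9$
$v{\left(h \right)} = 32$ ($v{\left(h \right)} = -8 + 4 \cdot 10 = -8 + 40 = 32$)
$A{\left(o,T \right)} = \left(9 + T\right) \left(10 + o\right)$ ($A{\left(o,T \right)} = \left(5 \cdot 2 + o\right) \left(T + 9\right) = \left(10 + o\right) \left(9 + T\right) = \left(9 + T\right) \left(10 + o\right)$)
$t{\left(N,W \right)} = 90 + 10 W + 18 N + N W$ ($t{\left(N,W \right)} = 9 N + \left(90 + 9 N + 10 W + W N\right) = 9 N + \left(90 + 9 N + 10 W + N W\right) = 90 + 10 W + 18 N + N W$)
$v{\left(11 \right)} - 92 t{\left(10,13 \right)} = 32 - 92 \left(90 + 10 \cdot 13 + 18 \cdot 10 + 10 \cdot 13\right) = 32 - 92 \left(90 + 130 + 180 + 130\right) = 32 - 48760 = -48728$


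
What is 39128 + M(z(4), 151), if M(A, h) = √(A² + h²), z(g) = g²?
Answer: 39128 + √23057 ≈ 39280.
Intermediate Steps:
39128 + M(z(4), 151) = 39128 + √((4²)² + 151²) = 39128 + √(16² + 22801) = 39128 + √(256 + 22801) = 39128 + √23057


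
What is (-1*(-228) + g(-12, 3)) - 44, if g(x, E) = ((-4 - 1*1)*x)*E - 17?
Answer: 347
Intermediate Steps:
g(x, E) = -17 - 5*E*x (g(x, E) = ((-4 - 1)*x)*E - 17 = (-5*x)*E - 17 = -5*E*x - 17 = -17 - 5*E*x)
(-1*(-228) + g(-12, 3)) - 44 = (-1*(-228) + (-17 - 5*3*(-12))) - 44 = (228 + (-17 + 180)) - 44 = (228 + 163) - 44 = 391 - 44 = 347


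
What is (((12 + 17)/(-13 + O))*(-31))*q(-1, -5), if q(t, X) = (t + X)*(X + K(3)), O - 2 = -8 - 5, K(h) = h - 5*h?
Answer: 15283/4 ≈ 3820.8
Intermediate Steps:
K(h) = -4*h
O = -11 (O = 2 + (-8 - 5) = 2 - 13 = -11)
q(t, X) = (-12 + X)*(X + t) (q(t, X) = (t + X)*(X - 4*3) = (X + t)*(X - 12) = (X + t)*(-12 + X) = (-12 + X)*(X + t))
(((12 + 17)/(-13 + O))*(-31))*q(-1, -5) = (((12 + 17)/(-13 - 11))*(-31))*((-5)**2 - 12*(-5) - 12*(-1) - 5*(-1)) = ((29/(-24))*(-31))*(25 + 60 + 12 + 5) = ((29*(-1/24))*(-31))*102 = -29/24*(-31)*102 = (899/24)*102 = 15283/4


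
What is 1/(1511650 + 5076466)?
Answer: 1/6588116 ≈ 1.5179e-7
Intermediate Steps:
1/(1511650 + 5076466) = 1/6588116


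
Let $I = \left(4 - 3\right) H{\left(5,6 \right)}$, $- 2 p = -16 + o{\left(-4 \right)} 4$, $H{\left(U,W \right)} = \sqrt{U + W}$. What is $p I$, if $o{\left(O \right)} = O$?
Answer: $16 \sqrt{11} \approx 53.066$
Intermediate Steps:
$p = 16$ ($p = - \frac{-16 - 16}{2} = \left(- \frac{1}{2}\right) \left(-32\right) = 16$)
$I = \sqrt{11}$ ($I = \left(4 - 3\right) \sqrt{5 + 6} = 1 \sqrt{11} = \sqrt{11} \approx 3.3166$)
$p I = 16 \sqrt{11}$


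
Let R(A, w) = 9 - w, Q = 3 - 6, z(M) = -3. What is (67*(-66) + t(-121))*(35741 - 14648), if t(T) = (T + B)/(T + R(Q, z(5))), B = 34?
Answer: -10164948723/109 ≈ -9.3256e+7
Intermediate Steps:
Q = -3
t(T) = (34 + T)/(12 + T) (t(T) = (T + 34)/(T + (9 - 1*(-3))) = (34 + T)/(T + (9 + 3)) = (34 + T)/(T + 12) = (34 + T)/(12 + T))
(67*(-66) + t(-121))*(35741 - 14648) = (67*(-66) + (34 - 121)/(12 - 121))*(35741 - 14648) = (-4422 - 87/(-109))*21093 = (-4422 - 1/109*(-87))*21093 = (-4422 + 87/109)*21093 = -481911/109*21093 = -10164948723/109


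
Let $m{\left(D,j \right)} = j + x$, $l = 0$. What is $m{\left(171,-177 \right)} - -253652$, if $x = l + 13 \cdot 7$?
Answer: $253566$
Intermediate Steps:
$x = 91$ ($x = 0 + 13 \cdot 7 = 0 + 91 = 91$)
$m{\left(D,j \right)} = 91 + j$ ($m{\left(D,j \right)} = j + 91 = 91 + j$)
$m{\left(171,-177 \right)} - -253652 = \left(91 - 177\right) - -253652 = -86 + 253652 = 253566$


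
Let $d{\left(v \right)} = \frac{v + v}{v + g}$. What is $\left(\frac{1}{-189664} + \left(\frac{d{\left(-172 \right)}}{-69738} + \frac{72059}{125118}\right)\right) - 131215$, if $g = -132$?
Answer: $- \frac{343817613042064970771}{2620273002897312} \approx -1.3121 \cdot 10^{5}$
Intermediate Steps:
$d{\left(v \right)} = \frac{2 v}{-132 + v}$ ($d{\left(v \right)} = \frac{v + v}{v - 132} = \frac{2 v}{-132 + v}$)
$\left(\frac{1}{-189664} + \left(\frac{d{\left(-172 \right)}}{-69738} + \frac{72059}{125118}\right)\right) - 131215 = \left(\frac{1}{-189664} + \left(\frac{2 \left(-172\right) \frac{1}{-132 - 172}}{-69738} + \frac{72059}{125118}\right)\right) - 131215 = \left(- \frac{1}{189664} + \left(2 \left(-172\right) \frac{1}{-304} \left(- \frac{1}{69738}\right) + 72059 \cdot \frac{1}{125118}\right)\right) - 131215 = \left(- \frac{1}{189664} + \left(2 \left(-172\right) \left(- \frac{1}{304}\right) \left(- \frac{1}{69738}\right) + \frac{72059}{125118}\right)\right) - 131215 = \left(- \frac{1}{189664} + \left(\frac{43}{38} \left(- \frac{1}{69738}\right) + \frac{72059}{125118}\right)\right) - 131215 = \left(- \frac{1}{189664} + \left(- \frac{43}{2650044} + \frac{72059}{125118}\right)\right) - 131215 = \left(- \frac{1}{189664} + \frac{31825690087}{55261367532}\right) - 131215 = \frac{1509033105823309}{2620273002897312} - 131215 = - \frac{343817613042064970771}{2620273002897312}$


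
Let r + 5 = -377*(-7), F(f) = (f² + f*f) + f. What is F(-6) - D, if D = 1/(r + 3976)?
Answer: 436259/6610 ≈ 66.000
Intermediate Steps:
F(f) = f + 2*f² (F(f) = (f² + f²) + f = 2*f² + f = f + 2*f²)
r = 2634 (r = -5 - 377*(-7) = -5 + 2639 = 2634)
D = 1/6610 (D = 1/(2634 + 3976) = 1/6610 ≈ 0.00015129)
F(-6) - D = -6*(1 + 2*(-6)) - 1*1/6610 = -6*(1 - 12) - 1/6610 = -6*(-11) - 1/6610 = 66 - 1/6610 = 436259/6610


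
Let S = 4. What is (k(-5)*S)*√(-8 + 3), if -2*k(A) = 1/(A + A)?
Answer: I*√5/5 ≈ 0.44721*I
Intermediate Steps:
k(A) = -1/(4*A) (k(A) = -1/(2*(A + A)) = -1/(2*A)/2 = -1/(4*A))
(k(-5)*S)*√(-8 + 3) = (-¼/(-5)*4)*√(-8 + 3) = (-¼*(-⅕)*4)*√(-5) = ((1/20)*4)*(I*√5) = (I*√5)/5 = I*√5/5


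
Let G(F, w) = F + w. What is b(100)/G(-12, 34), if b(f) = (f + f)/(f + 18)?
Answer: 50/649 ≈ 0.077042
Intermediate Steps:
b(f) = 2*f/(18 + f) (b(f) = (2*f)/(18 + f) = 2*f/(18 + f))
b(100)/G(-12, 34) = (2*100/(18 + 100))/(-12 + 34) = (2*100/118)/22 = (2*100*(1/118))*(1/22) = (100/59)*(1/22) = 50/649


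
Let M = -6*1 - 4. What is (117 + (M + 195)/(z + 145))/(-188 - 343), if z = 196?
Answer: -40082/181071 ≈ -0.22136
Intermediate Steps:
M = -10 (M = -6 - 4 = -10)
(117 + (M + 195)/(z + 145))/(-188 - 343) = (117 + (-10 + 195)/(196 + 145))/(-188 - 343) = (117 + 185/341)/(-531) = (117 + 185*(1/341))*(-1/531) = (117 + 185/341)*(-1/531) = (40082/341)*(-1/531) = -40082/181071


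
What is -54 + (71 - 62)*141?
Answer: 1215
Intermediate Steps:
-54 + (71 - 62)*141 = -54 + 9*141 = -54 + 1269 = 1215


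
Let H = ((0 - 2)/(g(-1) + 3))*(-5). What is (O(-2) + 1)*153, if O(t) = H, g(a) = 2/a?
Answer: 1683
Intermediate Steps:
H = 10 (H = ((0 - 2)/(2/(-1) + 3))*(-5) = -2/(2*(-1) + 3)*(-5) = -2/(-2 + 3)*(-5) = -2/1*(-5) = -2*1*(-5) = -2*(-5) = 10)
O(t) = 10
(O(-2) + 1)*153 = (10 + 1)*153 = 11*153 = 1683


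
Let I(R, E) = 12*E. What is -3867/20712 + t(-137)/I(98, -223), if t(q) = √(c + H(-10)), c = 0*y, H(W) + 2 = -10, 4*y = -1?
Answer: -1289/6904 - I*√3/1338 ≈ -0.1867 - 0.0012945*I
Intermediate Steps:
y = -¼ (y = (¼)*(-1) = -¼ ≈ -0.25000)
H(W) = -12 (H(W) = -2 - 10 = -12)
c = 0 (c = 0*(-¼) = 0)
t(q) = 2*I*√3 (t(q) = √(0 - 12) = √(-12) = 2*I*√3)
-3867/20712 + t(-137)/I(98, -223) = -3867/20712 + (2*I*√3)/((12*(-223))) = -3867*1/20712 + (2*I*√3)/(-2676) = -1289/6904 + (2*I*√3)*(-1/2676) = -1289/6904 - I*√3/1338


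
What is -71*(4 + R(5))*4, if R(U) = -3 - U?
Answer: 1136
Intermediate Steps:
-71*(4 + R(5))*4 = -71*(4 + (-3 - 1*5))*4 = -71*(4 + (-3 - 5))*4 = -71*(4 - 8)*4 = -(-284)*4 = -71*(-16) = 1136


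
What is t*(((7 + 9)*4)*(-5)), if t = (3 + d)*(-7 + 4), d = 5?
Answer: 7680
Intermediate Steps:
t = -24 (t = (3 + 5)*(-7 + 4) = 8*(-3) = -24)
t*(((7 + 9)*4)*(-5)) = -24*(7 + 9)*4*(-5) = -24*16*4*(-5) = -1536*(-5) = -24*(-320) = 7680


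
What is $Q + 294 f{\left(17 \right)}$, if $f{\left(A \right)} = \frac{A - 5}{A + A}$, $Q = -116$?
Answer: $- \frac{208}{17} \approx -12.235$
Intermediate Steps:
$f{\left(A \right)} = \frac{-5 + A}{2 A}$
$Q + 294 f{\left(17 \right)} = -116 + 294 \frac{-5 + 17}{2 \cdot 17} = -116 + 294 \cdot \frac{1}{2} \cdot \frac{1}{17} \cdot 12 = -116 + 294 \cdot \frac{6}{17} = -116 + \frac{1764}{17} = - \frac{208}{17}$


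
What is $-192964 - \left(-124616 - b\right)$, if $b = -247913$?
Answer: $-316261$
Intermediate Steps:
$-192964 - \left(-124616 - b\right) = -192964 - \left(-124616 - -247913\right) = -192964 - \left(-124616 + 247913\right) = -192964 - 123297 = -316261$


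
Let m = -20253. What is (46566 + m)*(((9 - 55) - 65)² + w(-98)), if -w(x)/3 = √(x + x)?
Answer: 324202473 - 1105146*I ≈ 3.242e+8 - 1.1051e+6*I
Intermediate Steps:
w(x) = -3*√2*√x (w(x) = -3*√(x + x) = -3*√2*√x)
(46566 + m)*(((9 - 55) - 65)² + w(-98)) = (46566 - 20253)*(((9 - 55) - 65)² - 3*√2*√(-98)) = 26313*((-46 - 65)² - 3*√2*7*I*√2) = 26313*((-111)² - 42*I) = 26313*(12321 - 42*I) = 324202473 - 1105146*I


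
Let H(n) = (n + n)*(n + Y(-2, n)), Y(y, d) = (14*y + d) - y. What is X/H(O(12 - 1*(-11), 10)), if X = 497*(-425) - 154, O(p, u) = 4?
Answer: 211379/144 ≈ 1467.9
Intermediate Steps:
Y(y, d) = d + 13*y (Y(y, d) = (d + 14*y) - y = d + 13*y)
H(n) = 2*n*(-26 + 2*n) (H(n) = (n + n)*(n + (n + 13*(-2))) = (2*n)*(n + (n - 26)) = (2*n)*(n + (-26 + n)) = (2*n)*(-26 + 2*n) = 2*n*(-26 + 2*n))
X = -211379 (X = -211225 - 154 = -211379)
X/H(O(12 - 1*(-11), 10)) = -211379*1/(16*(-13 + 4)) = -211379/(4*4*(-9)) = -211379/(-144) = -211379*(-1/144) = 211379/144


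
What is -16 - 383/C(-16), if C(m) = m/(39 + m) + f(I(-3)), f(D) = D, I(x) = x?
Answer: 7449/85 ≈ 87.635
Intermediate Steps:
C(m) = -3 + m/(39 + m) (C(m) = m/(39 + m) - 3 = -3 + m/(39 + m))
-16 - 383/C(-16) = -16 - 383*(39 - 16)/(-117 - 2*(-16)) = -16 - 383*23/(-117 + 32) = -16 - 383/((1/23)*(-85)) = -16 - 383/(-85/23) = -16 - 383*(-23/85) = -16 + 8809/85 = 7449/85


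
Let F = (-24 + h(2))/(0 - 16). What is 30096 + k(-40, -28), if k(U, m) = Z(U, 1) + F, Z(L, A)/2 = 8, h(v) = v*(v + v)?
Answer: 30113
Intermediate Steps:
h(v) = 2*v² (h(v) = v*(2*v) = 2*v²)
Z(L, A) = 16 (Z(L, A) = 2*8 = 16)
F = 1 (F = (-24 + 2*2²)/(0 - 16) = (-24 + 2*4)/(-16) = (-24 + 8)*(-1/16) = -16*(-1/16) = 1)
k(U, m) = 17 (k(U, m) = 16 + 1 = 17)
30096 + k(-40, -28) = 30096 + 17 = 30113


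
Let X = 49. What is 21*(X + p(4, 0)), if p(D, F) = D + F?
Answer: 1113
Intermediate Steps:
21*(X + p(4, 0)) = 21*(49 + (4 + 0)) = 21*(49 + 4) = 21*53 = 1113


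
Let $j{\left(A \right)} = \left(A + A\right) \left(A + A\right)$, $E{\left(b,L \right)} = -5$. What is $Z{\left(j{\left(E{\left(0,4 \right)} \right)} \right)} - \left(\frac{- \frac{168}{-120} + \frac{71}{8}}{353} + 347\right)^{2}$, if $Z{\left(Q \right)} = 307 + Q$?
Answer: $- \frac{23929354421801}{199374400} \approx -1.2002 \cdot 10^{5}$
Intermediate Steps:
$j{\left(A \right)} = 4 A^{2}$ ($j{\left(A \right)} = 2 A 2 A = 4 A^{2}$)
$Z{\left(j{\left(E{\left(0,4 \right)} \right)} \right)} - \left(\frac{- \frac{168}{-120} + \frac{71}{8}}{353} + 347\right)^{2} = \left(307 + 4 \left(-5\right)^{2}\right) - \left(\frac{- \frac{168}{-120} + \frac{71}{8}}{353} + 347\right)^{2} = \left(307 + 4 \cdot 25\right) - \left(\left(\left(-168\right) \left(- \frac{1}{120}\right) + 71 \cdot \frac{1}{8}\right) \frac{1}{353} + 347\right)^{2} = \left(307 + 100\right) - \left(\left(\frac{7}{5} + \frac{71}{8}\right) \frac{1}{353} + 347\right)^{2} = 407 - \left(\frac{411}{40} \cdot \frac{1}{353} + 347\right)^{2} = 407 - \left(\frac{411}{14120} + 347\right)^{2} = 407 - \left(\frac{4900051}{14120}\right)^{2} = 407 - \frac{24010499802601}{199374400} = - \frac{23929354421801}{199374400}$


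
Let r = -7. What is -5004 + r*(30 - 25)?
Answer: -5039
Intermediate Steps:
-5004 + r*(30 - 25) = -5004 - 7*(30 - 25) = -5004 - 7*5 = -5004 - 35 = -5039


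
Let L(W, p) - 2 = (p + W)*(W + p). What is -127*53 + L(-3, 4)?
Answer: -6728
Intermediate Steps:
L(W, p) = 2 + (W + p)**2 (L(W, p) = 2 + (p + W)*(W + p) = 2 + (W + p)*(W + p) = 2 + (W + p)**2)
-127*53 + L(-3, 4) = -127*53 + (2 + (-3 + 4)**2) = -6731 + (2 + 1**2) = -6731 + (2 + 1) = -6731 + 3 = -6728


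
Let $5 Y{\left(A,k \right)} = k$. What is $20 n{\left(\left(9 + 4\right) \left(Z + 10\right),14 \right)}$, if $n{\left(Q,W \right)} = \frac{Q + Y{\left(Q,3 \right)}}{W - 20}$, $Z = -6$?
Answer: $- \frac{526}{3} \approx -175.33$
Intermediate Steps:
$Y{\left(A,k \right)} = \frac{k}{5}$
$n{\left(Q,W \right)} = \frac{\frac{3}{5} + Q}{-20 + W}$ ($n{\left(Q,W \right)} = \frac{Q + \frac{1}{5} \cdot 3}{W - 20} = \frac{Q + \frac{3}{5}}{-20 + W} = \frac{\frac{3}{5} + Q}{-20 + W}$)
$20 n{\left(\left(9 + 4\right) \left(Z + 10\right),14 \right)} = 20 \frac{\frac{3}{5} + \left(9 + 4\right) \left(-6 + 10\right)}{-20 + 14} = 20 \frac{\frac{3}{5} + 13 \cdot 4}{-6} = 20 \left(- \frac{\frac{3}{5} + 52}{6}\right) = 20 \left(\left(- \frac{1}{6}\right) \frac{263}{5}\right) = 20 \left(- \frac{263}{30}\right) = - \frac{526}{3}$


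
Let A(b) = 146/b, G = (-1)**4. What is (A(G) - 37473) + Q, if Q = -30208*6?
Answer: -218575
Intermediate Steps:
G = 1
Q = -181248
(A(G) - 37473) + Q = (146/1 - 37473) - 181248 = (146*1 - 37473) - 181248 = (146 - 37473) - 181248 = -37327 - 181248 = -218575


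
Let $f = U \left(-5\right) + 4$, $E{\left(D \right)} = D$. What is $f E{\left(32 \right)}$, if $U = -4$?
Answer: $768$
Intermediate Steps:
$f = 24$ ($f = \left(-4\right) \left(-5\right) + 4 = 20 + 4 = 24$)
$f E{\left(32 \right)} = 24 \cdot 32 = 768$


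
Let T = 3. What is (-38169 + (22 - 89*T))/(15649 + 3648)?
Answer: -38414/19297 ≈ -1.9907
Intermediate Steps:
(-38169 + (22 - 89*T))/(15649 + 3648) = (-38169 + (22 - 89*3))/(15649 + 3648) = (-38169 + (22 - 267))/19297 = (-38169 - 245)*(1/19297) = -38414*1/19297 = -38414/19297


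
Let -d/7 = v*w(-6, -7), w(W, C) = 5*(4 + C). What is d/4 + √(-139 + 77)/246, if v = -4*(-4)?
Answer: 420 + I*√62/246 ≈ 420.0 + 0.032008*I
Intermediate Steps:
w(W, C) = 20 + 5*C
v = 16
d = 1680 (d = -112*(20 + 5*(-7)) = -112*(20 - 35) = -112*(-15) = -7*(-240) = 1680)
d/4 + √(-139 + 77)/246 = 1680/4 + √(-139 + 77)/246 = 1680*(¼) + √(-62)*(1/246) = 420 + (I*√62)*(1/246) = 420 + I*√62/246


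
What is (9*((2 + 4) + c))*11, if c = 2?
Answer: 792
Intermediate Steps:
(9*((2 + 4) + c))*11 = (9*((2 + 4) + 2))*11 = (9*(6 + 2))*11 = (9*8)*11 = 72*11 = 792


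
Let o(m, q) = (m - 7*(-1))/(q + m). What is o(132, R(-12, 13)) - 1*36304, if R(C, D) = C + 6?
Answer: -4574165/126 ≈ -36303.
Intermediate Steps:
R(C, D) = 6 + C
o(m, q) = (7 + m)/(m + q) (o(m, q) = (m + 7)/(m + q) = (7 + m)/(m + q))
o(132, R(-12, 13)) - 1*36304 = (7 + 132)/(132 + (6 - 12)) - 1*36304 = 139/(132 - 6) - 36304 = 139/126 - 36304 = -4574165/126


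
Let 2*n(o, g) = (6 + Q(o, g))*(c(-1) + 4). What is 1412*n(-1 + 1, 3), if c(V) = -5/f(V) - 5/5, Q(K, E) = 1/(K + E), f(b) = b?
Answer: 107312/3 ≈ 35771.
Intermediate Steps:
Q(K, E) = 1/(E + K)
c(V) = -1 - 5/V (c(V) = -5/V - 5/5 = -5/V - 5*⅕ = -5/V - 1 = -1 - 5/V)
n(o, g) = 24 + 4/(g + o) (n(o, g) = ((6 + 1/(g + o))*((-5 - 1*(-1))/(-1) + 4))/2 = ((6 + 1/(g + o))*(-(-5 + 1) + 4))/2 = ((6 + 1/(g + o))*(-1*(-4) + 4))/2 = ((6 + 1/(g + o))*(4 + 4))/2 = ((6 + 1/(g + o))*8)/2 = (48 + 8/(g + o))/2 = 24 + 4/(g + o))
1412*n(-1 + 1, 3) = 1412*(4*(1 + 6*3 + 6*(-1 + 1))/(3 + (-1 + 1))) = 1412*(4*(1 + 18 + 6*0)/(3 + 0)) = 1412*(4*(1 + 18 + 0)/3) = 1412*(4*(⅓)*19) = 1412*(76/3) = 107312/3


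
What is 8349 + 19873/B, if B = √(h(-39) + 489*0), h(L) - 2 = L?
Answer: 8349 - 19873*I*√37/37 ≈ 8349.0 - 3267.1*I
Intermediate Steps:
h(L) = 2 + L
B = I*√37 (B = √((2 - 39) + 489*0) = √(-37 + 0) = √(-37) = I*√37 ≈ 6.0828*I)
8349 + 19873/B = 8349 + 19873/((I*√37)) = 8349 + 19873*(-I*√37/37) = 8349 - 19873*I*√37/37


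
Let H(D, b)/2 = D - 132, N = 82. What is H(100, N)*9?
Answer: -576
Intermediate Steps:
H(D, b) = -264 + 2*D (H(D, b) = 2*(D - 132) = 2*(-132 + D) = -264 + 2*D)
H(100, N)*9 = (-264 + 2*100)*9 = (-264 + 200)*9 = -64*9 = -576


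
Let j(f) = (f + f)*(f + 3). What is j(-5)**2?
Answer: 400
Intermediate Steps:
j(f) = 2*f*(3 + f) (j(f) = (2*f)*(3 + f) = 2*f*(3 + f))
j(-5)**2 = (2*(-5)*(3 - 5))**2 = (2*(-5)*(-2))**2 = 20**2 = 400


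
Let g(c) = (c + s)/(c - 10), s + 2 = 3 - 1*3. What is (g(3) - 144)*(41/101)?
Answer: -41369/707 ≈ -58.513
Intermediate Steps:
s = -2 (s = -2 + (3 - 1*3) = -2 + (3 - 3) = -2 + 0 = -2)
g(c) = (-2 + c)/(-10 + c) (g(c) = (c - 2)/(c - 10) = (-2 + c)/(-10 + c))
(g(3) - 144)*(41/101) = ((-2 + 3)/(-10 + 3) - 144)*(41/101) = (1/(-7) - 144)*(41*(1/101)) = (-⅐*1 - 144)*(41/101) = (-⅐ - 144)*(41/101) = -1009/7*41/101 = -41369/707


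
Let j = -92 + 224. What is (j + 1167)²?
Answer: 1687401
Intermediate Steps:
j = 132
(j + 1167)² = (132 + 1167)² = 1299² = 1687401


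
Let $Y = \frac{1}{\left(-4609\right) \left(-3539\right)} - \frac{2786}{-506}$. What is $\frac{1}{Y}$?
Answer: $\frac{375158773}{2065597536} \approx 0.18162$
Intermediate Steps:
$Y = \frac{2065597536}{375158773}$ ($Y = \left(- \frac{1}{4609}\right) \left(- \frac{1}{3539}\right) - - \frac{1393}{253} = \frac{1}{16311251} + \frac{1393}{253} = \frac{2065597536}{375158773} \approx 5.5059$)
$\frac{1}{Y} = \frac{1}{\frac{2065597536}{375158773}} = \frac{375158773}{2065597536}$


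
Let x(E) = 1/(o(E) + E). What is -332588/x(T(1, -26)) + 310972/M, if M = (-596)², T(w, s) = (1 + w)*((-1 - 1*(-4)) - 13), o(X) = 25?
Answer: -147675646017/88804 ≈ -1.6629e+6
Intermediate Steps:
T(w, s) = -10 - 10*w (T(w, s) = (1 + w)*((-1 + 4) - 13) = (1 + w)*(3 - 13) = (1 + w)*(-10) = -10 - 10*w)
M = 355216
x(E) = 1/(25 + E)
-332588/x(T(1, -26)) + 310972/M = -(4988820 - 3325880) + 310972/355216 = -332588/(1/(25 + (-10 - 10))) + 310972*(1/355216) = -332588/(1/(25 - 20)) + 77743/88804 = -332588/(1/5) + 77743/88804 = -332588/⅕ + 77743/88804 = -332588*5 + 77743/88804 = -1662940 + 77743/88804 = -147675646017/88804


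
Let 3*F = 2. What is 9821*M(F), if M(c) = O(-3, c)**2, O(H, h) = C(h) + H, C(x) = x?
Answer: 481229/9 ≈ 53470.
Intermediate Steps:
F = 2/3 (F = (1/3)*2 = 2/3 ≈ 0.66667)
O(H, h) = H + h (O(H, h) = h + H = H + h)
M(c) = (-3 + c)**2
9821*M(F) = 9821*(-3 + 2/3)**2 = 9821*(-7/3)**2 = 9821*(49/9) = 481229/9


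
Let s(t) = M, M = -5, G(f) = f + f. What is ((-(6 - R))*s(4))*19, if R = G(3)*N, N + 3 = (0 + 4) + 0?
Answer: 0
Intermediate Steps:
G(f) = 2*f
N = 1 (N = -3 + ((0 + 4) + 0) = -3 + (4 + 0) = -3 + 4 = 1)
s(t) = -5
R = 6 (R = (2*3)*1 = 6*1 = 6)
((-(6 - R))*s(4))*19 = (-(6 - 1*6)*(-5))*19 = (-(6 - 6)*(-5))*19 = (-1*0*(-5))*19 = (0*(-5))*19 = 0*19 = 0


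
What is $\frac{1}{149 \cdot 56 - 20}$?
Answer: $\frac{1}{8324} \approx 0.00012013$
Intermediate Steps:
$\frac{1}{149 \cdot 56 - 20} = \frac{1}{8344 - 20} = \frac{1}{8324}$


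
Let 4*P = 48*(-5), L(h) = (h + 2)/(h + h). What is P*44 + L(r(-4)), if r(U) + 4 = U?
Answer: -21117/8 ≈ -2639.6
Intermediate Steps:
r(U) = -4 + U
L(h) = (2 + h)/(2*h) (L(h) = (2 + h)/((2*h)) = (2 + h)*(1/(2*h)) = (2 + h)/(2*h))
P = -60 (P = (48*(-5))/4 = (1/4)*(-240) = -60)
P*44 + L(r(-4)) = -60*44 + (2 + (-4 - 4))/(2*(-4 - 4)) = -2640 + (1/2)*(2 - 8)/(-8) = -2640 + (1/2)*(-1/8)*(-6) = -2640 + 3/8 = -21117/8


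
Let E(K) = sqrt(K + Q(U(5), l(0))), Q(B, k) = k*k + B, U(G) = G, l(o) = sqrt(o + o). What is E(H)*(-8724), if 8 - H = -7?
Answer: -17448*sqrt(5) ≈ -39015.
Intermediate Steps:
l(o) = sqrt(2)*sqrt(o) (l(o) = sqrt(2*o) = sqrt(2)*sqrt(o))
H = 15 (H = 8 - 1*(-7) = 8 + 7 = 15)
Q(B, k) = B + k**2 (Q(B, k) = k**2 + B = B + k**2)
E(K) = sqrt(5 + K) (E(K) = sqrt(K + (5 + (sqrt(2)*sqrt(0))**2)) = sqrt(K + (5 + (sqrt(2)*0)**2)) = sqrt(K + (5 + 0**2)) = sqrt(K + (5 + 0)) = sqrt(K + 5) = sqrt(5 + K))
E(H)*(-8724) = sqrt(5 + 15)*(-8724) = sqrt(20)*(-8724) = (2*sqrt(5))*(-8724) = -17448*sqrt(5)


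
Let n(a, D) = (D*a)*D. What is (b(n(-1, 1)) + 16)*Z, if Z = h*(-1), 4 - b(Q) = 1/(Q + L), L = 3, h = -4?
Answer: 78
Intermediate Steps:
n(a, D) = a*D**2
b(Q) = 4 - 1/(3 + Q) (b(Q) = 4 - 1/(Q + 3) = 4 - 1/(3 + Q))
Z = 4 (Z = -4*(-1) = 4)
(b(n(-1, 1)) + 16)*Z = ((11 + 4*(-1*1**2))/(3 - 1*1**2) + 16)*4 = ((11 + 4*(-1*1))/(3 - 1*1) + 16)*4 = ((11 + 4*(-1))/(3 - 1) + 16)*4 = ((11 - 4)/2 + 16)*4 = ((1/2)*7 + 16)*4 = (7/2 + 16)*4 = (39/2)*4 = 78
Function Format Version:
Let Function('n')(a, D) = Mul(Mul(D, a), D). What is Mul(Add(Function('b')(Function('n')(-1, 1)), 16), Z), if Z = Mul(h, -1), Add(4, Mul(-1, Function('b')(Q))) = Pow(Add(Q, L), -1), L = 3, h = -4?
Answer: 78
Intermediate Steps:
Function('n')(a, D) = Mul(a, Pow(D, 2))
Function('b')(Q) = Add(4, Mul(-1, Pow(Add(3, Q), -1))) (Function('b')(Q) = Add(4, Mul(-1, Pow(Add(Q, 3), -1))) = Add(4, Mul(-1, Pow(Add(3, Q), -1))))
Z = 4 (Z = Mul(-4, -1) = 4)
Mul(Add(Function('b')(Function('n')(-1, 1)), 16), Z) = Mul(Add(Mul(Pow(Add(3, Mul(-1, Pow(1, 2))), -1), Add(11, Mul(4, Mul(-1, Pow(1, 2))))), 16), 4) = Mul(Add(Mul(Pow(Add(3, Mul(-1, 1)), -1), Add(11, Mul(4, Mul(-1, 1)))), 16), 4) = Mul(Add(Mul(Pow(Add(3, -1), -1), Add(11, Mul(4, -1))), 16), 4) = Mul(Add(Mul(Pow(2, -1), Add(11, -4)), 16), 4) = Mul(Add(Mul(Rational(1, 2), 7), 16), 4) = Mul(Add(Rational(7, 2), 16), 4) = Mul(Rational(39, 2), 4) = 78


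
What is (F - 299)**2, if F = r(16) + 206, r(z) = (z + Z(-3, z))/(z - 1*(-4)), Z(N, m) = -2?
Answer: 851929/100 ≈ 8519.3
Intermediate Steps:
r(z) = (-2 + z)/(4 + z) (r(z) = (z - 2)/(z - 1*(-4)) = (-2 + z)/(z + 4) = (-2 + z)/(4 + z))
F = 2067/10 (F = (-2 + 16)/(4 + 16) + 206 = 14/20 + 206 = (1/20)*14 + 206 = 7/10 + 206 = 2067/10 ≈ 206.70)
(F - 299)**2 = (2067/10 - 299)**2 = (-923/10)**2 = 851929/100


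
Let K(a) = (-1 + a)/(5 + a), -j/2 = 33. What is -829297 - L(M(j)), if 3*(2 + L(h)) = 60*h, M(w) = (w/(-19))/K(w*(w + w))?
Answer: -137267292595/165509 ≈ -8.2936e+5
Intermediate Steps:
j = -66 (j = -2*33 = -66)
K(a) = (-1 + a)/(5 + a)
M(w) = -w*(5 + 2*w**2)/(19*(-1 + 2*w**2)) (M(w) = (w/(-19))/(((-1 + w*(w + w))/(5 + w*(w + w)))) = (w*(-1/19))/(((-1 + w*(2*w))/(5 + w*(2*w)))) = (-w/19)/(((-1 + 2*w**2)/(5 + 2*w**2))) = (-w/19)*((5 + 2*w**2)/(-1 + 2*w**2)) = -w*(5 + 2*w**2)/(19*(-1 + 2*w**2)))
L(h) = -2 + 20*h (L(h) = -2 + (60*h)/3 = -2 + 20*h)
-829297 - L(M(j)) = -829297 - (-2 + 20*(-1*(-66)*(5 + 2*(-66)**2)/(-19 + 38*(-66)**2))) = -829297 - (-2 + 20*(-1*(-66)*(5 + 2*4356)/(-19 + 38*4356))) = -829297 - (-2 + 20*(-1*(-66)*(5 + 8712)/(-19 + 165528))) = -829297 - (-2 + 20*(-1*(-66)*8717/165509)) = -829297 - (-2 + 20*(-1*(-66)*1/165509*8717)) = -829297 - (-2 + 20*(575322/165509)) = -829297 - (-2 + 11506440/165509) = -829297 - 1*11175422/165509 = -829297 - 11175422/165509 = -137267292595/165509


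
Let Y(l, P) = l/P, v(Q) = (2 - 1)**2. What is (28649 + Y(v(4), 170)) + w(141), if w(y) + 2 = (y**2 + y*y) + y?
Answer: 11653501/170 ≈ 68550.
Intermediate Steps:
v(Q) = 1 (v(Q) = 1**2 = 1)
w(y) = -2 + y + 2*y**2 (w(y) = -2 + ((y**2 + y*y) + y) = -2 + ((y**2 + y**2) + y) = -2 + (2*y**2 + y) = -2 + (y + 2*y**2) = -2 + y + 2*y**2)
(28649 + Y(v(4), 170)) + w(141) = (28649 + 1/170) + (-2 + 141 + 2*141**2) = (28649 + 1*(1/170)) + (-2 + 141 + 2*19881) = (28649 + 1/170) + (-2 + 141 + 39762) = 4870331/170 + 39901 = 11653501/170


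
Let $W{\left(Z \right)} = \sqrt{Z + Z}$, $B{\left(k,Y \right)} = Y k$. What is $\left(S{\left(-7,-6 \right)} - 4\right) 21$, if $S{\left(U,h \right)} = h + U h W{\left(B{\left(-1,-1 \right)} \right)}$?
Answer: $-210 + 882 \sqrt{2} \approx 1037.3$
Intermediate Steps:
$W{\left(Z \right)} = \sqrt{2} \sqrt{Z}$ ($W{\left(Z \right)} = \sqrt{2 Z} = \sqrt{2} \sqrt{Z}$)
$S{\left(U,h \right)} = h + U h \sqrt{2}$ ($S{\left(U,h \right)} = h + U h \sqrt{2} \sqrt{\left(-1\right) \left(-1\right)} = h + U h \sqrt{2} \sqrt{1} = h + U h \sqrt{2} \cdot 1 = h + U h \sqrt{2}$)
$\left(S{\left(-7,-6 \right)} - 4\right) 21 = \left(- 6 \left(1 - 7 \sqrt{2}\right) - 4\right) 21 = \left(\left(-6 + 42 \sqrt{2}\right) - 4\right) 21 = \left(-10 + 42 \sqrt{2}\right) 21 = -210 + 882 \sqrt{2}$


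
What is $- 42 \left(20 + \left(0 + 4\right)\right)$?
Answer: $-1008$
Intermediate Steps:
$- 42 \left(20 + \left(0 + 4\right)\right) = - 42 \left(20 + 4\right) = \left(-42\right) 24 = -1008$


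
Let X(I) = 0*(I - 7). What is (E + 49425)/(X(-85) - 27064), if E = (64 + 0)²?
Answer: -53521/27064 ≈ -1.9776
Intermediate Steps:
X(I) = 0 (X(I) = 0*(-7 + I) = 0)
E = 4096 (E = 64² = 4096)
(E + 49425)/(X(-85) - 27064) = (4096 + 49425)/(0 - 27064) = 53521/(-27064) = 53521*(-1/27064) = -53521/27064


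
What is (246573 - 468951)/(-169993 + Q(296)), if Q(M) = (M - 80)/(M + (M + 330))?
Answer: 7885866/6028205 ≈ 1.3082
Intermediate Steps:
Q(M) = (-80 + M)/(330 + 2*M) (Q(M) = (-80 + M)/(M + (330 + M)) = (-80 + M)/(330 + 2*M))
(246573 - 468951)/(-169993 + Q(296)) = (246573 - 468951)/(-169993 + (-80 + 296)/(2*(165 + 296))) = -222378/(-169993 + (½)*216/461) = -222378/(-169993 + (½)*(1/461)*216) = -222378/(-169993 + 108/461) = -222378/(-78366665/461) = -222378*(-461/78366665) = 7885866/6028205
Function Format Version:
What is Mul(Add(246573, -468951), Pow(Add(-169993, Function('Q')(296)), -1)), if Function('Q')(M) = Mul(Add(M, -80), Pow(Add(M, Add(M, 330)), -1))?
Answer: Rational(7885866, 6028205) ≈ 1.3082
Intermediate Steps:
Function('Q')(M) = Mul(Pow(Add(330, Mul(2, M)), -1), Add(-80, M)) (Function('Q')(M) = Mul(Add(-80, M), Pow(Add(M, Add(330, M)), -1)) = Mul(Add(-80, M), Pow(Add(330, Mul(2, M)), -1)) = Mul(Pow(Add(330, Mul(2, M)), -1), Add(-80, M)))
Mul(Add(246573, -468951), Pow(Add(-169993, Function('Q')(296)), -1)) = Mul(Add(246573, -468951), Pow(Add(-169993, Mul(Rational(1, 2), Pow(Add(165, 296), -1), Add(-80, 296))), -1)) = Mul(-222378, Pow(Add(-169993, Mul(Rational(1, 2), Pow(461, -1), 216)), -1)) = Mul(-222378, Pow(Add(-169993, Mul(Rational(1, 2), Rational(1, 461), 216)), -1)) = Mul(-222378, Pow(Add(-169993, Rational(108, 461)), -1)) = Mul(-222378, Pow(Rational(-78366665, 461), -1)) = Mul(-222378, Rational(-461, 78366665)) = Rational(7885866, 6028205)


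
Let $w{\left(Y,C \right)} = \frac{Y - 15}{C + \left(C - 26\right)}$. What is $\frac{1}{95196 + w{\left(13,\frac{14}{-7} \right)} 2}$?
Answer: $\frac{15}{1427942} \approx 1.0505 \cdot 10^{-5}$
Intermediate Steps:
$w{\left(Y,C \right)} = \frac{-15 + Y}{-26 + 2 C}$ ($w{\left(Y,C \right)} = \frac{-15 + Y}{C + \left(-26 + C\right)} = \frac{-15 + Y}{-26 + 2 C}$)
$\frac{1}{95196 + w{\left(13,\frac{14}{-7} \right)} 2} = \frac{1}{95196 + \frac{-15 + 13}{2 \left(-13 + \frac{14}{-7}\right)} 2} = \frac{1}{95196 + \frac{1}{2} \frac{1}{-13 + 14 \left(- \frac{1}{7}\right)} \left(-2\right) 2} = \frac{1}{95196 + \frac{1}{2} \frac{1}{-13 - 2} \left(-2\right) 2} = \frac{1}{95196 + \frac{1}{2} \frac{1}{-15} \left(-2\right) 2} = \frac{1}{95196 + \frac{1}{2} \left(- \frac{1}{15}\right) \left(-2\right) 2} = \frac{1}{95196 + \frac{1}{15} \cdot 2} = \frac{1}{95196 + \frac{2}{15}} = \frac{1}{\frac{1427942}{15}} = \frac{15}{1427942}$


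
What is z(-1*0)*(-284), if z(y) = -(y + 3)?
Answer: 852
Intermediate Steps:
z(y) = -3 - y (z(y) = -(3 + y) = -3 - y)
z(-1*0)*(-284) = (-3 - (-1)*0)*(-284) = (-3 - 1*0)*(-284) = (-3 + 0)*(-284) = -3*(-284) = 852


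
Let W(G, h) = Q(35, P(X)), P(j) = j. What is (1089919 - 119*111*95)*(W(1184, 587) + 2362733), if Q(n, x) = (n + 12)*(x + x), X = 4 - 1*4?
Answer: -389699730088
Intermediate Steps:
X = 0 (X = 4 - 4 = 0)
Q(n, x) = 2*x*(12 + n) (Q(n, x) = (12 + n)*(2*x) = 2*x*(12 + n))
W(G, h) = 0 (W(G, h) = 2*0*(12 + 35) = 2*0*47 = 0)
(1089919 - 119*111*95)*(W(1184, 587) + 2362733) = (1089919 - 119*111*95)*(0 + 2362733) = (1089919 - 13209*95)*2362733 = (1089919 - 1254855)*2362733 = -164936*2362733 = -389699730088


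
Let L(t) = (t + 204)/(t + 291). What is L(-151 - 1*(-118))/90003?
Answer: 1/135794 ≈ 7.3641e-6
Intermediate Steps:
L(t) = (204 + t)/(291 + t)
L(-151 - 1*(-118))/90003 = ((204 + (-151 - 1*(-118)))/(291 + (-151 - 1*(-118))))/90003 = ((204 + (-151 + 118))/(291 + (-151 + 118)))*(1/90003) = ((204 - 33)/(291 - 33))*(1/90003) = (171/258)*(1/90003) = ((1/258)*171)*(1/90003) = (57/86)*(1/90003) = 1/135794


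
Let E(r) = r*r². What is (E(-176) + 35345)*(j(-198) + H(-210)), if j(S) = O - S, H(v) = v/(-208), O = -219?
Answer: 11260760049/104 ≈ 1.0828e+8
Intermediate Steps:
H(v) = -v/208 (H(v) = v*(-1/208) = -v/208)
j(S) = -219 - S
E(r) = r³
(E(-176) + 35345)*(j(-198) + H(-210)) = ((-176)³ + 35345)*((-219 - 1*(-198)) - 1/208*(-210)) = (-5451776 + 35345)*((-219 + 198) + 105/104) = -5416431*(-21 + 105/104) = -5416431*(-2079/104) = 11260760049/104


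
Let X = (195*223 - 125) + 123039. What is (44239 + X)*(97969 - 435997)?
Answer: -71201541864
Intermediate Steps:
X = 166399 (X = (43485 - 125) + 123039 = 43360 + 123039 = 166399)
(44239 + X)*(97969 - 435997) = (44239 + 166399)*(97969 - 435997) = 210638*(-338028) = -71201541864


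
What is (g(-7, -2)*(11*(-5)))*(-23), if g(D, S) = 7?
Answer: 8855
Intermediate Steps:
(g(-7, -2)*(11*(-5)))*(-23) = (7*(11*(-5)))*(-23) = (7*(-55))*(-23) = -385*(-23) = 8855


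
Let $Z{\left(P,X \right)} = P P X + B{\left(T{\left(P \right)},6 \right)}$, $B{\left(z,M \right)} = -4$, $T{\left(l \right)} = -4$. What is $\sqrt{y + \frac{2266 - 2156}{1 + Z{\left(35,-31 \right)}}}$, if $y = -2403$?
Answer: $\frac{i \sqrt{866479881158}}{18989} \approx 49.02 i$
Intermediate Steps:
$Z{\left(P,X \right)} = -4 + X P^{2}$ ($Z{\left(P,X \right)} = P P X - 4 = P^{2} X - 4 = X P^{2} - 4 = -4 + X P^{2}$)
$\sqrt{y + \frac{2266 - 2156}{1 + Z{\left(35,-31 \right)}}} = \sqrt{-2403 + \frac{2266 - 2156}{1 - \left(4 + 31 \cdot 35^{2}\right)}} = \sqrt{-2403 + \frac{110}{1 - 37979}} = \sqrt{-2403 + \frac{110}{-37978}} = \sqrt{-2403 + 110 \left(- \frac{1}{37978}\right)} = \sqrt{-2403 - \frac{55}{18989}} = \sqrt{- \frac{45630622}{18989}} = \frac{i \sqrt{866479881158}}{18989}$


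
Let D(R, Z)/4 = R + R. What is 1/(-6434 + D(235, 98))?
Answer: -1/4554 ≈ -0.00021959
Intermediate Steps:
D(R, Z) = 8*R (D(R, Z) = 4*(R + R) = 4*(2*R) = 8*R)
1/(-6434 + D(235, 98)) = 1/(-6434 + 8*235) = 1/(-6434 + 1880) = 1/(-4554) = -1/4554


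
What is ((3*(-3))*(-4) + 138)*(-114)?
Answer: -19836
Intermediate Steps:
((3*(-3))*(-4) + 138)*(-114) = (-9*(-4) + 138)*(-114) = (36 + 138)*(-114) = 174*(-114) = -19836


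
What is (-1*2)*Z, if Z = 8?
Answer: -16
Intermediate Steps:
(-1*2)*Z = -1*2*8 = -2*8 = -16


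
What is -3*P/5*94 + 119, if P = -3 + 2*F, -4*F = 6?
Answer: 2287/5 ≈ 457.40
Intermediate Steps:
F = -3/2 (F = -¼*6 = -3/2 ≈ -1.5000)
P = -6 (P = -3 + 2*(-3/2) = -3 - 3 = -6)
-3*P/5*94 + 119 = -(-18)/5*94 + 119 = -3*(-6/5)*94 + 119 = (18/5)*94 + 119 = 1692/5 + 119 = 2287/5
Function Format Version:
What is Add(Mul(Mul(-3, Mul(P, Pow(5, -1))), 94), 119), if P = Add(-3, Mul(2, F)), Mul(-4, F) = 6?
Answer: Rational(2287, 5) ≈ 457.40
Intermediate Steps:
F = Rational(-3, 2) (F = Mul(Rational(-1, 4), 6) = Rational(-3, 2) ≈ -1.5000)
P = -6 (P = Add(-3, Mul(2, Rational(-3, 2))) = Add(-3, -3) = -6)
Add(Mul(Mul(-3, Mul(P, Pow(5, -1))), 94), 119) = Add(Mul(Mul(-3, Mul(-6, Pow(5, -1))), 94), 119) = Add(Mul(Mul(-3, Mul(-6, Rational(1, 5))), 94), 119) = Add(Mul(Mul(-3, Rational(-6, 5)), 94), 119) = Add(Mul(Rational(18, 5), 94), 119) = Add(Rational(1692, 5), 119) = Rational(2287, 5)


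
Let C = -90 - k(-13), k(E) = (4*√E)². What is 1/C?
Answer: 1/118 ≈ 0.0084746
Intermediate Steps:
k(E) = 16*E
C = 118 (C = -90 - 16*(-13) = -90 - 1*(-208) = -90 + 208 = 118)
1/C = 1/118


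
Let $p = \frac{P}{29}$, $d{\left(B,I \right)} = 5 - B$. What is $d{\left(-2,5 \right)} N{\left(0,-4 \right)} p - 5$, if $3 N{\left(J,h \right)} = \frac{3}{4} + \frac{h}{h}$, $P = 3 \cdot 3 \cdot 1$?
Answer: $- \frac{433}{116} \approx -3.7328$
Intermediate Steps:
$P = 9$ ($P = 9 \cdot 1 = 9$)
$N{\left(J,h \right)} = \frac{7}{12}$ ($N{\left(J,h \right)} = \frac{\frac{3}{4} + \frac{h}{h}}{3} = \frac{3 \cdot \frac{1}{4} + 1}{3} = \frac{\frac{3}{4} + 1}{3} = \frac{1}{3} \cdot \frac{7}{4} = \frac{7}{12}$)
$p = \frac{9}{29} \approx 0.31034$
$d{\left(-2,5 \right)} N{\left(0,-4 \right)} p - 5 = \left(5 - -2\right) \frac{7}{12} \cdot \frac{9}{29} - 5 = \left(5 + 2\right) \frac{7}{12} \cdot \frac{9}{29} - 5 = 7 \cdot \frac{7}{12} \cdot \frac{9}{29} - 5 = \frac{49}{12} \cdot \frac{9}{29} - 5 = \frac{147}{116} - 5 = - \frac{433}{116}$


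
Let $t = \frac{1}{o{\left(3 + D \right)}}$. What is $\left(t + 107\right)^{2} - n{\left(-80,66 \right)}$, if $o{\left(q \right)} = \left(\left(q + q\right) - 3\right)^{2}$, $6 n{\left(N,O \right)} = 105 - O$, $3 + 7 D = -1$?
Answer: $\frac{657167555}{57122} \approx 11505.0$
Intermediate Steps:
$D = - \frac{4}{7}$ ($D = - \frac{3}{7} + \frac{1}{7} \left(-1\right) = - \frac{3}{7} - \frac{1}{7} = - \frac{4}{7} \approx -0.57143$)
$n{\left(N,O \right)} = \frac{35}{2} - \frac{O}{6}$ ($n{\left(N,O \right)} = \frac{105 - O}{6} = \frac{35}{2} - \frac{O}{6}$)
$o{\left(q \right)} = \left(-3 + 2 q\right)^{2}$ ($o{\left(q \right)} = \left(2 q - 3\right)^{2} = \left(-3 + 2 q\right)^{2}$)
$t = \frac{49}{169}$ ($t = \frac{1}{\left(-3 + 2 \left(3 - \frac{4}{7}\right)\right)^{2}} = \frac{1}{\left(-3 + 2 \cdot \frac{17}{7}\right)^{2}} = \frac{1}{\left(-3 + \frac{34}{7}\right)^{2}} = \frac{1}{\left(\frac{13}{7}\right)^{2}} = \frac{1}{\frac{169}{49}} = \frac{49}{169} \approx 0.28994$)
$\left(t + 107\right)^{2} - n{\left(-80,66 \right)} = \left(\frac{49}{169} + 107\right)^{2} - \left(\frac{35}{2} - 11\right) = \left(\frac{18132}{169}\right)^{2} - \left(\frac{35}{2} - 11\right) = \frac{328769424}{28561} - \frac{13}{2} = \frac{657167555}{57122}$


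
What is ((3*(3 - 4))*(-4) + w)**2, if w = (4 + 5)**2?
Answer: 8649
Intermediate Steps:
w = 81 (w = 9**2 = 81)
((3*(3 - 4))*(-4) + w)**2 = ((3*(3 - 4))*(-4) + 81)**2 = ((3*(-1))*(-4) + 81)**2 = (-3*(-4) + 81)**2 = (12 + 81)**2 = 93**2 = 8649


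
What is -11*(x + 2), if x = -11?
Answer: 99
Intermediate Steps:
-11*(x + 2) = -11*(-11 + 2) = -11*(-9) = 99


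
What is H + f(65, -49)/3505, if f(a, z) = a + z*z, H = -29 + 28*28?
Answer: 2648741/3505 ≈ 755.70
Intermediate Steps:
H = 755 (H = -29 + 784 = 755)
f(a, z) = a + z²
H + f(65, -49)/3505 = 755 + (65 + (-49)²)/3505 = 755 + (65 + 2401)*(1/3505) = 755 + 2466*(1/3505) = 755 + 2466/3505 = 2648741/3505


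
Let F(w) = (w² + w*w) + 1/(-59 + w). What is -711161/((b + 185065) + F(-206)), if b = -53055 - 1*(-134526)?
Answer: -188457665/93123119 ≈ -2.0237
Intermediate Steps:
b = 81471 (b = -53055 + 134526 = 81471)
F(w) = 1/(-59 + w) + 2*w² (F(w) = (w² + w²) + 1/(-59 + w) = 2*w² + 1/(-59 + w) = 1/(-59 + w) + 2*w²)
-711161/((b + 185065) + F(-206)) = -711161/((81471 + 185065) + (1 - 118*(-206)² + 2*(-206)³)/(-59 - 206)) = -711161/(266536 + (1 - 118*42436 + 2*(-8741816))/(-265)) = -711161/(266536 - (1 - 5007448 - 17483632)/265) = -711161/(266536 - 1/265*(-22491079)) = -711161/(266536 + 22491079/265) = -711161/93123119/265 = -711161*265/93123119 = -188457665/93123119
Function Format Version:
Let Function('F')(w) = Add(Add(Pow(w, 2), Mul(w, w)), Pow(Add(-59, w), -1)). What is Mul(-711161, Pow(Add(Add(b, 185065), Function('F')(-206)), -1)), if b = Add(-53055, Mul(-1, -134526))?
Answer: Rational(-188457665, 93123119) ≈ -2.0237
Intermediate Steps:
b = 81471 (b = Add(-53055, 134526) = 81471)
Function('F')(w) = Add(Pow(Add(-59, w), -1), Mul(2, Pow(w, 2))) (Function('F')(w) = Add(Add(Pow(w, 2), Pow(w, 2)), Pow(Add(-59, w), -1)) = Add(Mul(2, Pow(w, 2)), Pow(Add(-59, w), -1)) = Add(Pow(Add(-59, w), -1), Mul(2, Pow(w, 2))))
Mul(-711161, Pow(Add(Add(b, 185065), Function('F')(-206)), -1)) = Mul(-711161, Pow(Add(Add(81471, 185065), Mul(Pow(Add(-59, -206), -1), Add(1, Mul(-118, Pow(-206, 2)), Mul(2, Pow(-206, 3))))), -1)) = Mul(-711161, Pow(Add(266536, Mul(Pow(-265, -1), Add(1, Mul(-118, 42436), Mul(2, -8741816)))), -1)) = Mul(-711161, Pow(Add(266536, Mul(Rational(-1, 265), Add(1, -5007448, -17483632))), -1)) = Mul(-711161, Pow(Add(266536, Mul(Rational(-1, 265), -22491079)), -1)) = Mul(-711161, Pow(Add(266536, Rational(22491079, 265)), -1)) = Mul(-711161, Pow(Rational(93123119, 265), -1)) = Mul(-711161, Rational(265, 93123119)) = Rational(-188457665, 93123119)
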